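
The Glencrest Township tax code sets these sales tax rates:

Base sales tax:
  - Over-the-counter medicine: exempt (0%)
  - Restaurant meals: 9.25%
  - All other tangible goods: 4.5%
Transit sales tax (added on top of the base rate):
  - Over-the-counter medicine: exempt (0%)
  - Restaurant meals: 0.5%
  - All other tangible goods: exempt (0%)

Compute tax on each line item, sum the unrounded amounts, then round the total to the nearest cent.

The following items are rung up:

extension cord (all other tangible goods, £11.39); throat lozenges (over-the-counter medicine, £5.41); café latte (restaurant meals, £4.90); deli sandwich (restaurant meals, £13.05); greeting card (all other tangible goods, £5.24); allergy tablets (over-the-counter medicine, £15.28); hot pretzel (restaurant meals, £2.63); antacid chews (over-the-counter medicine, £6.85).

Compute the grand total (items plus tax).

£67.50

Extension cord £11.39: all other tangible goods → 4.5% + 0% transit = 4.5% → £0.51255
Throat lozenges £5.41: over-the-counter medicine → 0% + 0% transit = 0% → £0.00
Café latte £4.90: restaurant meals → 9.25% + 0.5% transit = 9.75% → £0.47775
Deli sandwich £13.05: restaurant meals → 9.25% + 0.5% transit = 9.75% → £1.272375
Greeting card £5.24: all other tangible goods → 4.5% + 0% transit = 4.5% → £0.2358
Allergy tablets £15.28: over-the-counter medicine → 0% + 0% transit = 0% → £0.00
Hot pretzel £2.63: restaurant meals → 9.25% + 0.5% transit = 9.75% → £0.256425
Antacid chews £6.85: over-the-counter medicine → 0% + 0% transit = 0% → £0.00
Subtotal = £64.75; unrounded tax = £2.7549 → £2.75; total due = £67.50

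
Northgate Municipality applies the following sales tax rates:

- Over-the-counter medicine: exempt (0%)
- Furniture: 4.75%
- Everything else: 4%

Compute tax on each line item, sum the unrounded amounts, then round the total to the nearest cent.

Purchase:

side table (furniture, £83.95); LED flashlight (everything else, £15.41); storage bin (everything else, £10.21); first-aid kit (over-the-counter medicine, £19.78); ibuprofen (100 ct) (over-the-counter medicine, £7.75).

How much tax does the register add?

Side table £83.95: furniture → 4.75% → £3.987625
LED flashlight £15.41: everything else → 4% → £0.6164
Storage bin £10.21: everything else → 4% → £0.4084
First-aid kit £19.78: over-the-counter medicine → 0% → £0.00
Ibuprofen (100 ct) £7.75: over-the-counter medicine → 0% → £0.00
Unrounded tax sum = £5.012425 → £5.01

£5.01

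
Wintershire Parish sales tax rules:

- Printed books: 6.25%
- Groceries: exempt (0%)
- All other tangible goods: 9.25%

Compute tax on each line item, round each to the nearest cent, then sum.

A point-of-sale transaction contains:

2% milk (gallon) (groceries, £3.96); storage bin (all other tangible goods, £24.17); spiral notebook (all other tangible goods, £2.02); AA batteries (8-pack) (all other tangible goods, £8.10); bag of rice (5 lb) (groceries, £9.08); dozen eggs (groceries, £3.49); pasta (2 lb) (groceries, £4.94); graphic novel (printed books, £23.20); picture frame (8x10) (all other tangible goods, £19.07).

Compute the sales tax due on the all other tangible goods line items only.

Storage bin £24.17: all other tangible goods → 9.25% → £2.24
Spiral notebook £2.02: all other tangible goods → 9.25% → £0.19
AA batteries (8-pack) £8.10: all other tangible goods → 9.25% → £0.75
Picture frame (8x10) £19.07: all other tangible goods → 9.25% → £1.76
Tax on all other tangible goods = £2.24 + £0.19 + £0.75 + £1.76 = £4.94

£4.94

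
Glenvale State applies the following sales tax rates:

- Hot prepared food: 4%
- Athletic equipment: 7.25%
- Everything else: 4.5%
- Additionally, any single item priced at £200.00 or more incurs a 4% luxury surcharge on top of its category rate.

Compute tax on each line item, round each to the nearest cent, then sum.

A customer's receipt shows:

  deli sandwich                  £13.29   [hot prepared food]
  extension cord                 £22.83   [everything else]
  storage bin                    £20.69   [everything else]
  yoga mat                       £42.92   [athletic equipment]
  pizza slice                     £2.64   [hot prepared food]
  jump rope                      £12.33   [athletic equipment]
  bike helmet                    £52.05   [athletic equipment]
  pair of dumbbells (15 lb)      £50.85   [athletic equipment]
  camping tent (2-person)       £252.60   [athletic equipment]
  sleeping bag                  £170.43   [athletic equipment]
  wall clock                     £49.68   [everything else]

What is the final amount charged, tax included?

£747.39

Deli sandwich £13.29: hot prepared food → 4% → £0.53
Extension cord £22.83: everything else → 4.5% → £1.03
Storage bin £20.69: everything else → 4.5% → £0.93
Yoga mat £42.92: athletic equipment → 7.25% → £3.11
Pizza slice £2.64: hot prepared food → 4% → £0.11
Jump rope £12.33: athletic equipment → 7.25% → £0.89
Bike helmet £52.05: athletic equipment → 7.25% → £3.77
Pair of dumbbells (15 lb) £50.85: athletic equipment → 7.25% → £3.69
Camping tent (2-person) £252.60: athletic equipment → 7.25% + 4% surcharge = 11.25% → £28.42
Sleeping bag £170.43: athletic equipment → 7.25% → £12.36
Wall clock £49.68: everything else → 4.5% → £2.24
Subtotal = £690.31; tax = £57.08; total due = £747.39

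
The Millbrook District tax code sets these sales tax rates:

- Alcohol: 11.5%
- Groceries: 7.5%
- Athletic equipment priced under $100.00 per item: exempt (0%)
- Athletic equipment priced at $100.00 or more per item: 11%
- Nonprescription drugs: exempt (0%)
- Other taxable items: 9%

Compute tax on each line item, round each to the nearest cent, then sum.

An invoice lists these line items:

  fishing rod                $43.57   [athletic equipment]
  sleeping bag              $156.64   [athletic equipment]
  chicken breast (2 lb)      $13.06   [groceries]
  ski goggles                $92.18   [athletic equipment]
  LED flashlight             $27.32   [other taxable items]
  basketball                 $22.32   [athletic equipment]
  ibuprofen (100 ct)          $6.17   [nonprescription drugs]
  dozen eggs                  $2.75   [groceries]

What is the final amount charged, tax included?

Fishing rod $43.57: athletic equipment, under $100.00 → 0% → $0.00
Sleeping bag $156.64: athletic equipment, $100.00 or more → 11% → $17.23
Chicken breast (2 lb) $13.06: groceries → 7.5% → $0.98
Ski goggles $92.18: athletic equipment, under $100.00 → 0% → $0.00
LED flashlight $27.32: other taxable items → 9% → $2.46
Basketball $22.32: athletic equipment, under $100.00 → 0% → $0.00
Ibuprofen (100 ct) $6.17: nonprescription drugs → 0% → $0.00
Dozen eggs $2.75: groceries → 7.5% → $0.21
Subtotal = $364.01; tax = $20.88; total due = $384.89

$384.89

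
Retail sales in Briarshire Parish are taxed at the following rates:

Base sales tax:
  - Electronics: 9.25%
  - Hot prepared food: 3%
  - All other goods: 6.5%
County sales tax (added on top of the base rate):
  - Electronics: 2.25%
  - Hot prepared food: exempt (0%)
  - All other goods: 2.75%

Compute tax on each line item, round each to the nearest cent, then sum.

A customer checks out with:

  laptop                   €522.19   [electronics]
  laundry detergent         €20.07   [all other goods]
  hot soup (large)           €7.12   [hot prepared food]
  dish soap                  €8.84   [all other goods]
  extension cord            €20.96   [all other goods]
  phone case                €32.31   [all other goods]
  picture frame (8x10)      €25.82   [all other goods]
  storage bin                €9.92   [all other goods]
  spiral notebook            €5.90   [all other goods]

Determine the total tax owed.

€71.73

Laptop €522.19: electronics → 9.25% + 2.25% county = 11.5% → €60.05
Laundry detergent €20.07: all other goods → 6.5% + 2.75% county = 9.25% → €1.86
Hot soup (large) €7.12: hot prepared food → 3% + 0% county = 3% → €0.21
Dish soap €8.84: all other goods → 6.5% + 2.75% county = 9.25% → €0.82
Extension cord €20.96: all other goods → 6.5% + 2.75% county = 9.25% → €1.94
Phone case €32.31: all other goods → 6.5% + 2.75% county = 9.25% → €2.99
Picture frame (8x10) €25.82: all other goods → 6.5% + 2.75% county = 9.25% → €2.39
Storage bin €9.92: all other goods → 6.5% + 2.75% county = 9.25% → €0.92
Spiral notebook €5.90: all other goods → 6.5% + 2.75% county = 9.25% → €0.55
Total tax = €60.05 + €1.86 + €0.21 + €0.82 + €1.94 + €2.99 + €2.39 + €0.92 + €0.55 = €71.73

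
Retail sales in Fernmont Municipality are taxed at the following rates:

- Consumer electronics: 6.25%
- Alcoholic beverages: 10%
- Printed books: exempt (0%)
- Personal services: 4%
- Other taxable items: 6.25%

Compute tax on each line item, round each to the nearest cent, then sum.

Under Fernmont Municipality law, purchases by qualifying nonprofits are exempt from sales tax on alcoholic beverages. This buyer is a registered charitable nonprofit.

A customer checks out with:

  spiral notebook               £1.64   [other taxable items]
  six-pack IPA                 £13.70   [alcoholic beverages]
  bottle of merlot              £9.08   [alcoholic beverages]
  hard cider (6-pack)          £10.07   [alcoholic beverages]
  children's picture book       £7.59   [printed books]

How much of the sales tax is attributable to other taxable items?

£0.10

Spiral notebook £1.64: other taxable items → 6.25% → £0.10
Tax on other taxable items = £0.10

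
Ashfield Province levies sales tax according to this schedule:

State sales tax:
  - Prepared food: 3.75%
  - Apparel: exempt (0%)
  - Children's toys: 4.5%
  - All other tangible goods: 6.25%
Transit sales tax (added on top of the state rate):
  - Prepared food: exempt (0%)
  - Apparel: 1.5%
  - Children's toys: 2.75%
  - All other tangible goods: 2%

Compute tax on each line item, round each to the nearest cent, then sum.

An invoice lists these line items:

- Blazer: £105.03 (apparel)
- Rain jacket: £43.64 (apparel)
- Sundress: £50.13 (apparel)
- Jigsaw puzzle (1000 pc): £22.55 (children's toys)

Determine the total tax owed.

Blazer £105.03: apparel → 0% + 1.5% transit = 1.5% → £1.58
Rain jacket £43.64: apparel → 0% + 1.5% transit = 1.5% → £0.65
Sundress £50.13: apparel → 0% + 1.5% transit = 1.5% → £0.75
Jigsaw puzzle (1000 pc) £22.55: children's toys → 4.5% + 2.75% transit = 7.25% → £1.63
Total tax = £1.58 + £0.65 + £0.75 + £1.63 = £4.61

£4.61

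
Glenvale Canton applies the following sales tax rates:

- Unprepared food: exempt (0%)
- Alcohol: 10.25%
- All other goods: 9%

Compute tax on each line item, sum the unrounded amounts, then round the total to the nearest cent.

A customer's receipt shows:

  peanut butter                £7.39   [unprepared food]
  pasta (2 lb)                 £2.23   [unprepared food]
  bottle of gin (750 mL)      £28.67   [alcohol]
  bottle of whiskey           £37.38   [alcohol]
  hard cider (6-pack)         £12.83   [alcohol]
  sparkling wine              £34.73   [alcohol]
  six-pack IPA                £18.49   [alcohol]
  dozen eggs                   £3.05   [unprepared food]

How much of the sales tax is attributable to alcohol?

Bottle of gin (750 mL) £28.67: alcohol → 10.25% → £2.938675
Bottle of whiskey £37.38: alcohol → 10.25% → £3.83145
Hard cider (6-pack) £12.83: alcohol → 10.25% → £1.315075
Sparkling wine £34.73: alcohol → 10.25% → £3.559825
Six-pack IPA £18.49: alcohol → 10.25% → £1.895225
Tax on alcohol: unrounded sum = £13.54025 → £13.54

£13.54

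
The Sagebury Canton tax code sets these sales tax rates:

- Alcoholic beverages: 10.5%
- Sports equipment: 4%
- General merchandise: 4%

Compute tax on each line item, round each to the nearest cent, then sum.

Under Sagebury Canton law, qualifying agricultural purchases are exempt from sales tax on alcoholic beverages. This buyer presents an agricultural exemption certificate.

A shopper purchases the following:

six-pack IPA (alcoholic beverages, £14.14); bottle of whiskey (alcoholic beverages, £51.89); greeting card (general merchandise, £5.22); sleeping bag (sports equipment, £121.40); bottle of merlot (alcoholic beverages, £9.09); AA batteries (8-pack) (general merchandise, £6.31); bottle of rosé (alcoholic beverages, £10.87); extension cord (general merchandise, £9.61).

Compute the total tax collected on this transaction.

£5.70

Six-pack IPA £14.14: alcoholic beverages, buyer-exempt → 0% → £0.00
Bottle of whiskey £51.89: alcoholic beverages, buyer-exempt → 0% → £0.00
Greeting card £5.22: general merchandise → 4% → £0.21
Sleeping bag £121.40: sports equipment → 4% → £4.86
Bottle of merlot £9.09: alcoholic beverages, buyer-exempt → 0% → £0.00
AA batteries (8-pack) £6.31: general merchandise → 4% → £0.25
Bottle of rosé £10.87: alcoholic beverages, buyer-exempt → 0% → £0.00
Extension cord £9.61: general merchandise → 4% → £0.38
Total tax = £0.21 + £4.86 + £0.25 + £0.38 = £5.70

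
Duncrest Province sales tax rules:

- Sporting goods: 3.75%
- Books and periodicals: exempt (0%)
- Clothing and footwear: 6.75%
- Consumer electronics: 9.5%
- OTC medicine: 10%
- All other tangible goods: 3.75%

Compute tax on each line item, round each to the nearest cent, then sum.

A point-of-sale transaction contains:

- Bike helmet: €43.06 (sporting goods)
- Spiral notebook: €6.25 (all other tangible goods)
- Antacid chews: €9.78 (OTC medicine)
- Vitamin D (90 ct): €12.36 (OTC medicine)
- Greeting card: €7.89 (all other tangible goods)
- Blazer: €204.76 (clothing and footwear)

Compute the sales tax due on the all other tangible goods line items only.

€0.53

Spiral notebook €6.25: all other tangible goods → 3.75% → €0.23
Greeting card €7.89: all other tangible goods → 3.75% → €0.30
Tax on all other tangible goods = €0.23 + €0.30 = €0.53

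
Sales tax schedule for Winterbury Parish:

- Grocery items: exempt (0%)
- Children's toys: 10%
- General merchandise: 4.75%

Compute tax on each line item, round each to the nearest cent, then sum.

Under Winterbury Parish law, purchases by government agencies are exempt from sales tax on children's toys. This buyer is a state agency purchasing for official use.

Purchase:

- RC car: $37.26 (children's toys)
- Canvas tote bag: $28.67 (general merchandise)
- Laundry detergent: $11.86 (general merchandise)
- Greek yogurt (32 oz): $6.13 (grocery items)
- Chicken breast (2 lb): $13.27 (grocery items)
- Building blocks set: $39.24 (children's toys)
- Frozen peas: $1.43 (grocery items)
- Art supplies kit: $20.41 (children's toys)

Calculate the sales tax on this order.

RC car $37.26: children's toys, buyer-exempt → 0% → $0.00
Canvas tote bag $28.67: general merchandise → 4.75% → $1.36
Laundry detergent $11.86: general merchandise → 4.75% → $0.56
Greek yogurt (32 oz) $6.13: grocery items → 0% → $0.00
Chicken breast (2 lb) $13.27: grocery items → 0% → $0.00
Building blocks set $39.24: children's toys, buyer-exempt → 0% → $0.00
Frozen peas $1.43: grocery items → 0% → $0.00
Art supplies kit $20.41: children's toys, buyer-exempt → 0% → $0.00
Total tax = $1.36 + $0.56 = $1.92

$1.92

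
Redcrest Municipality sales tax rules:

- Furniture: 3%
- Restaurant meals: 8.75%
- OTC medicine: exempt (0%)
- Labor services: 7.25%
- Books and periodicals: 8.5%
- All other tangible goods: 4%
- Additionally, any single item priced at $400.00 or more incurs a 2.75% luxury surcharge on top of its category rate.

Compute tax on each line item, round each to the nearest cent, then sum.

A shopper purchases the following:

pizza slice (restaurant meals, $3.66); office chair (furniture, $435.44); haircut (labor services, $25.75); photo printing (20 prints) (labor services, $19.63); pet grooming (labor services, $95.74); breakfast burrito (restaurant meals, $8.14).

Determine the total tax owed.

$36.30

Pizza slice $3.66: restaurant meals → 8.75% → $0.32
Office chair $435.44: furniture → 3% + 2.75% surcharge = 5.75% → $25.04
Haircut $25.75: labor services → 7.25% → $1.87
Photo printing (20 prints) $19.63: labor services → 7.25% → $1.42
Pet grooming $95.74: labor services → 7.25% → $6.94
Breakfast burrito $8.14: restaurant meals → 8.75% → $0.71
Total tax = $0.32 + $25.04 + $1.87 + $1.42 + $6.94 + $0.71 = $36.30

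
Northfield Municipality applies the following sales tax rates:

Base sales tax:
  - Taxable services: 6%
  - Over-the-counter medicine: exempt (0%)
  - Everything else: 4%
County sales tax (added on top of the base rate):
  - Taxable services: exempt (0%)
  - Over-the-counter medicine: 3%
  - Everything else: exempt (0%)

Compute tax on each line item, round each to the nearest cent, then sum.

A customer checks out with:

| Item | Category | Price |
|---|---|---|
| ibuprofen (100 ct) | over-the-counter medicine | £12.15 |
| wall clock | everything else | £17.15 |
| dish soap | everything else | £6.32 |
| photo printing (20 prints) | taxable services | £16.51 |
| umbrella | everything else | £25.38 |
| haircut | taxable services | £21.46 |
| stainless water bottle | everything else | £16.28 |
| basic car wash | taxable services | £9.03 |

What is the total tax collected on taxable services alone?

Photo printing (20 prints) £16.51: taxable services → 6% + 0% county = 6% → £0.99
Haircut £21.46: taxable services → 6% + 0% county = 6% → £1.29
Basic car wash £9.03: taxable services → 6% + 0% county = 6% → £0.54
Tax on taxable services = £0.99 + £1.29 + £0.54 = £2.82

£2.82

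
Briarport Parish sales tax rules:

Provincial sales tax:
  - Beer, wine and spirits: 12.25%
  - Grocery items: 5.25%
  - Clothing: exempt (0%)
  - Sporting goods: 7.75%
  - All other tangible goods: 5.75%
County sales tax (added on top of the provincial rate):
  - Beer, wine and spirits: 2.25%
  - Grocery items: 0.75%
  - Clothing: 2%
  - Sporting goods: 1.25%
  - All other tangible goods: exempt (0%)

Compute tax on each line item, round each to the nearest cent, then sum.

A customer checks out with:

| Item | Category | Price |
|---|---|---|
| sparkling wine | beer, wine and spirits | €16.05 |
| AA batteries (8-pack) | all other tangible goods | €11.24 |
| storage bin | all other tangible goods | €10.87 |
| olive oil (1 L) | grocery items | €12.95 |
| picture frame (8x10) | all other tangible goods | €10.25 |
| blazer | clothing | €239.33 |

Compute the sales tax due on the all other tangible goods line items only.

€1.87

AA batteries (8-pack) €11.24: all other tangible goods → 5.75% + 0% county = 5.75% → €0.65
Storage bin €10.87: all other tangible goods → 5.75% + 0% county = 5.75% → €0.63
Picture frame (8x10) €10.25: all other tangible goods → 5.75% + 0% county = 5.75% → €0.59
Tax on all other tangible goods = €0.65 + €0.63 + €0.59 = €1.87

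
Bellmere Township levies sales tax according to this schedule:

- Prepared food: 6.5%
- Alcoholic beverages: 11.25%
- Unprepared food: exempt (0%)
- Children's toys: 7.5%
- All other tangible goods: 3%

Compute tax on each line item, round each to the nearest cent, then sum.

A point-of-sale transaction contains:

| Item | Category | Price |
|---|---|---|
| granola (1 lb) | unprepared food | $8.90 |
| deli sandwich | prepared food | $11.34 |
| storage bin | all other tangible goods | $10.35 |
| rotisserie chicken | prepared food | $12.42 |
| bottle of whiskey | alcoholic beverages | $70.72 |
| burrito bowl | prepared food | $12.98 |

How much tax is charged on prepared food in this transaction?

$2.39

Deli sandwich $11.34: prepared food → 6.5% → $0.74
Rotisserie chicken $12.42: prepared food → 6.5% → $0.81
Burrito bowl $12.98: prepared food → 6.5% → $0.84
Tax on prepared food = $0.74 + $0.81 + $0.84 = $2.39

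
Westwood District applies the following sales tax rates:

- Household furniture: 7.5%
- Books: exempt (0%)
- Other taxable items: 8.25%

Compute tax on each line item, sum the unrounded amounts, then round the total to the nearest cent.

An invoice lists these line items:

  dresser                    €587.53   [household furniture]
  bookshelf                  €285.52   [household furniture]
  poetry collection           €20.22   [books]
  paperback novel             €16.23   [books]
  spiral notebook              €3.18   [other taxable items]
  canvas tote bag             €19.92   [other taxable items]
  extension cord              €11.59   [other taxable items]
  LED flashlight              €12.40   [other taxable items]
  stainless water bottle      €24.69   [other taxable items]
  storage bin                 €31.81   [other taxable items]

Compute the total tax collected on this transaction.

€74.02

Dresser €587.53: household furniture → 7.5% → €44.06475
Bookshelf €285.52: household furniture → 7.5% → €21.414
Poetry collection €20.22: books → 0% → €0.00
Paperback novel €16.23: books → 0% → €0.00
Spiral notebook €3.18: other taxable items → 8.25% → €0.26235
Canvas tote bag €19.92: other taxable items → 8.25% → €1.6434
Extension cord €11.59: other taxable items → 8.25% → €0.956175
LED flashlight €12.40: other taxable items → 8.25% → €1.023
Stainless water bottle €24.69: other taxable items → 8.25% → €2.036925
Storage bin €31.81: other taxable items → 8.25% → €2.624325
Unrounded tax sum = €74.024925 → €74.02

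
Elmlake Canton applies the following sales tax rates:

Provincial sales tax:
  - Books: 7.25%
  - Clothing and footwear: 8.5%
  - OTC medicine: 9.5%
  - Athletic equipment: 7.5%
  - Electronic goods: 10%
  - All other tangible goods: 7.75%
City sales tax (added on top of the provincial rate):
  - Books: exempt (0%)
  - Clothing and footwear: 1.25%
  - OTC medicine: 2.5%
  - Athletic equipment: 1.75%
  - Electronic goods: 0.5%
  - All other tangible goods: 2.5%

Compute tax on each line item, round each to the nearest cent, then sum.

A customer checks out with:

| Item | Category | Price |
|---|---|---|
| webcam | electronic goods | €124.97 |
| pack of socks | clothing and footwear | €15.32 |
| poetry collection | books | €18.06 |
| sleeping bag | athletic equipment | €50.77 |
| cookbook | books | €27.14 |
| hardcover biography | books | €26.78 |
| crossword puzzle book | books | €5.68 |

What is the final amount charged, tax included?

€293.66

Webcam €124.97: electronic goods → 10% + 0.5% city = 10.5% → €13.12
Pack of socks €15.32: clothing and footwear → 8.5% + 1.25% city = 9.75% → €1.49
Poetry collection €18.06: books → 7.25% + 0% city = 7.25% → €1.31
Sleeping bag €50.77: athletic equipment → 7.5% + 1.75% city = 9.25% → €4.70
Cookbook €27.14: books → 7.25% + 0% city = 7.25% → €1.97
Hardcover biography €26.78: books → 7.25% + 0% city = 7.25% → €1.94
Crossword puzzle book €5.68: books → 7.25% + 0% city = 7.25% → €0.41
Subtotal = €268.72; tax = €24.94; total due = €293.66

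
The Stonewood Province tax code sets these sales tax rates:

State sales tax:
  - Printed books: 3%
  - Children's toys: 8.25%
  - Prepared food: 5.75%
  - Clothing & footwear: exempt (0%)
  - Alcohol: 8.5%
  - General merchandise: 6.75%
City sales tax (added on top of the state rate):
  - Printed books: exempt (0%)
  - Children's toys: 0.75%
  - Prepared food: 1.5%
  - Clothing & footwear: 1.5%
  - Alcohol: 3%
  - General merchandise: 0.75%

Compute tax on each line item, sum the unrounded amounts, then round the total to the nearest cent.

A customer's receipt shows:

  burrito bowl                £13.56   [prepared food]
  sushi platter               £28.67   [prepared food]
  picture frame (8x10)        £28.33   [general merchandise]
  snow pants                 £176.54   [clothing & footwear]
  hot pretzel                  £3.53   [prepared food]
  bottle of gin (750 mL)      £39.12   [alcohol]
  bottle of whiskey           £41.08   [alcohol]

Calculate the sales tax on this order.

Burrito bowl £13.56: prepared food → 5.75% + 1.5% city = 7.25% → £0.9831
Sushi platter £28.67: prepared food → 5.75% + 1.5% city = 7.25% → £2.078575
Picture frame (8x10) £28.33: general merchandise → 6.75% + 0.75% city = 7.5% → £2.12475
Snow pants £176.54: clothing & footwear → 0% + 1.5% city = 1.5% → £2.6481
Hot pretzel £3.53: prepared food → 5.75% + 1.5% city = 7.25% → £0.255925
Bottle of gin (750 mL) £39.12: alcohol → 8.5% + 3% city = 11.5% → £4.4988
Bottle of whiskey £41.08: alcohol → 8.5% + 3% city = 11.5% → £4.7242
Unrounded tax sum = £17.31345 → £17.31

£17.31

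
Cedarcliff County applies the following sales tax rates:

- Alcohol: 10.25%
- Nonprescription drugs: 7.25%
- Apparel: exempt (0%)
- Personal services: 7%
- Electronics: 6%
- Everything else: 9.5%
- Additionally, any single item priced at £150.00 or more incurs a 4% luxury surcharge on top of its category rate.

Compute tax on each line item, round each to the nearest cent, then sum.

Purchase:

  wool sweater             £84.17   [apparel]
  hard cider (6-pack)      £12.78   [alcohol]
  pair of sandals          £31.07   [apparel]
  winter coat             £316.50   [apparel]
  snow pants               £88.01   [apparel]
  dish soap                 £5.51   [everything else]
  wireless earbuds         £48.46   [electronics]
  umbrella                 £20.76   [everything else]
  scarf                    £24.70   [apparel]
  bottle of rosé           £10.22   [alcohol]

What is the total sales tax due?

£20.42

Wool sweater £84.17: apparel → 0% → £0.00
Hard cider (6-pack) £12.78: alcohol → 10.25% → £1.31
Pair of sandals £31.07: apparel → 0% → £0.00
Winter coat £316.50: apparel → 0% + 4% surcharge = 4% → £12.66
Snow pants £88.01: apparel → 0% → £0.00
Dish soap £5.51: everything else → 9.5% → £0.52
Wireless earbuds £48.46: electronics → 6% → £2.91
Umbrella £20.76: everything else → 9.5% → £1.97
Scarf £24.70: apparel → 0% → £0.00
Bottle of rosé £10.22: alcohol → 10.25% → £1.05
Total tax = £1.31 + £12.66 + £0.52 + £2.91 + £1.97 + £1.05 = £20.42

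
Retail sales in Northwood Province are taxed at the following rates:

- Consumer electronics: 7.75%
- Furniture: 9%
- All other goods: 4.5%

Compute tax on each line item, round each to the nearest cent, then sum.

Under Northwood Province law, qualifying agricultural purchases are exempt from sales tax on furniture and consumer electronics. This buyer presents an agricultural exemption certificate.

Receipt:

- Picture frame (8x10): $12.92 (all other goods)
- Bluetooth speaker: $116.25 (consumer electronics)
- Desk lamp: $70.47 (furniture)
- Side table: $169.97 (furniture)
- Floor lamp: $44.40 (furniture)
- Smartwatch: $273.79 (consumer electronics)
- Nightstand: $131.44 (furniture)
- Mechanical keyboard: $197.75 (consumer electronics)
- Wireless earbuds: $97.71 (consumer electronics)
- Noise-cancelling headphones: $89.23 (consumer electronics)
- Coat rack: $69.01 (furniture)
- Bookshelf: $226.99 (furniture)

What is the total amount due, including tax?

Picture frame (8x10) $12.92: all other goods → 4.5% → $0.58
Bluetooth speaker $116.25: consumer electronics, buyer-exempt → 0% → $0.00
Desk lamp $70.47: furniture, buyer-exempt → 0% → $0.00
Side table $169.97: furniture, buyer-exempt → 0% → $0.00
Floor lamp $44.40: furniture, buyer-exempt → 0% → $0.00
Smartwatch $273.79: consumer electronics, buyer-exempt → 0% → $0.00
Nightstand $131.44: furniture, buyer-exempt → 0% → $0.00
Mechanical keyboard $197.75: consumer electronics, buyer-exempt → 0% → $0.00
Wireless earbuds $97.71: consumer electronics, buyer-exempt → 0% → $0.00
Noise-cancelling headphones $89.23: consumer electronics, buyer-exempt → 0% → $0.00
Coat rack $69.01: furniture, buyer-exempt → 0% → $0.00
Bookshelf $226.99: furniture, buyer-exempt → 0% → $0.00
Subtotal = $1499.93; tax = $0.58; total due = $1500.51

$1500.51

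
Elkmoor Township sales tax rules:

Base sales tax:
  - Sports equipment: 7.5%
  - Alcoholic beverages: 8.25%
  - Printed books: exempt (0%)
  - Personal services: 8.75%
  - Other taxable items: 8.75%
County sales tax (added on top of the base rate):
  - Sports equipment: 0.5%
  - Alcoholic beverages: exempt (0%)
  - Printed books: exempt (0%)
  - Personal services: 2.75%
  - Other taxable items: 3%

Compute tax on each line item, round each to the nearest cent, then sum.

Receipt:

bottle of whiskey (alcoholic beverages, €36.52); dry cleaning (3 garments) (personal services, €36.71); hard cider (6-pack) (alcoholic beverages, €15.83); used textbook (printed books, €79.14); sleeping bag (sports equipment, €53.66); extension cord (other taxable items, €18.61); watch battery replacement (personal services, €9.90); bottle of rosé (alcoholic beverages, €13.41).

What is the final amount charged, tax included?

Bottle of whiskey €36.52: alcoholic beverages → 8.25% + 0% county = 8.25% → €3.01
Dry cleaning (3 garments) €36.71: personal services → 8.75% + 2.75% county = 11.5% → €4.22
Hard cider (6-pack) €15.83: alcoholic beverages → 8.25% + 0% county = 8.25% → €1.31
Used textbook €79.14: printed books → 0% + 0% county = 0% → €0.00
Sleeping bag €53.66: sports equipment → 7.5% + 0.5% county = 8% → €4.29
Extension cord €18.61: other taxable items → 8.75% + 3% county = 11.75% → €2.19
Watch battery replacement €9.90: personal services → 8.75% + 2.75% county = 11.5% → €1.14
Bottle of rosé €13.41: alcoholic beverages → 8.25% + 0% county = 8.25% → €1.11
Subtotal = €263.78; tax = €17.27; total due = €281.05

€281.05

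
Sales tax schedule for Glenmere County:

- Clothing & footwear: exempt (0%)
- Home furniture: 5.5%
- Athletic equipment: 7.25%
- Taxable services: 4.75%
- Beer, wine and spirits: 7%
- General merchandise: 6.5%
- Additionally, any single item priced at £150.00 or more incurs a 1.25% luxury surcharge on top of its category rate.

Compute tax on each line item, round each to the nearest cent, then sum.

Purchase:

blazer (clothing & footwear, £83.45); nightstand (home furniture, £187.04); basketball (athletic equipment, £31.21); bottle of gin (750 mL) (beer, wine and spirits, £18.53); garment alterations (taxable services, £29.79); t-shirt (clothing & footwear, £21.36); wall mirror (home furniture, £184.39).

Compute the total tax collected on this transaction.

£30.06

Blazer £83.45: clothing & footwear → 0% → £0.00
Nightstand £187.04: home furniture → 5.5% + 1.25% surcharge = 6.75% → £12.63
Basketball £31.21: athletic equipment → 7.25% → £2.26
Bottle of gin (750 mL) £18.53: beer, wine and spirits → 7% → £1.30
Garment alterations £29.79: taxable services → 4.75% → £1.42
T-shirt £21.36: clothing & footwear → 0% → £0.00
Wall mirror £184.39: home furniture → 5.5% + 1.25% surcharge = 6.75% → £12.45
Total tax = £12.63 + £2.26 + £1.30 + £1.42 + £12.45 = £30.06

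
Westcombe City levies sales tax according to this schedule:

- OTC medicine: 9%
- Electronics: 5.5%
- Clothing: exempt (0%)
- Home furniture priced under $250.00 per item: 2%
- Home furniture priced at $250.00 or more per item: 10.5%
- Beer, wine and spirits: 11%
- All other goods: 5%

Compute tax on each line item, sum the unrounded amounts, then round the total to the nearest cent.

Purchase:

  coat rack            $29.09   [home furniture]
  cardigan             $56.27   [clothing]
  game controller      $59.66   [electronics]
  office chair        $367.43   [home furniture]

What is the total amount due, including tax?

$554.89

Coat rack $29.09: home furniture, under $250.00 → 2% → $0.5818
Cardigan $56.27: clothing → 0% → $0.00
Game controller $59.66: electronics → 5.5% → $3.2813
Office chair $367.43: home furniture, $250.00 or more → 10.5% → $38.58015
Subtotal = $512.45; unrounded tax = $42.44325 → $42.44; total due = $554.89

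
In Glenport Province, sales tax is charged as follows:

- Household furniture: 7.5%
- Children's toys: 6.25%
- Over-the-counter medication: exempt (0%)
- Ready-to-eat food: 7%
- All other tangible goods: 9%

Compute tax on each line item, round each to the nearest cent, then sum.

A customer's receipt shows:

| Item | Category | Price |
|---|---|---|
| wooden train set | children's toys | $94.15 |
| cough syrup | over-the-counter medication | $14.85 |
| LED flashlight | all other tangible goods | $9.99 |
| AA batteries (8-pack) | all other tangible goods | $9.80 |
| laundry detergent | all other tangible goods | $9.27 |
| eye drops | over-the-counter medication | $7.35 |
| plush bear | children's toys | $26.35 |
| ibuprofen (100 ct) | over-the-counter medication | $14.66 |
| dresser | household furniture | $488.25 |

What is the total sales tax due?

$46.76

Wooden train set $94.15: children's toys → 6.25% → $5.88
Cough syrup $14.85: over-the-counter medication → 0% → $0.00
LED flashlight $9.99: all other tangible goods → 9% → $0.90
AA batteries (8-pack) $9.80: all other tangible goods → 9% → $0.88
Laundry detergent $9.27: all other tangible goods → 9% → $0.83
Eye drops $7.35: over-the-counter medication → 0% → $0.00
Plush bear $26.35: children's toys → 6.25% → $1.65
Ibuprofen (100 ct) $14.66: over-the-counter medication → 0% → $0.00
Dresser $488.25: household furniture → 7.5% → $36.62
Total tax = $5.88 + $0.90 + $0.88 + $0.83 + $1.65 + $36.62 = $46.76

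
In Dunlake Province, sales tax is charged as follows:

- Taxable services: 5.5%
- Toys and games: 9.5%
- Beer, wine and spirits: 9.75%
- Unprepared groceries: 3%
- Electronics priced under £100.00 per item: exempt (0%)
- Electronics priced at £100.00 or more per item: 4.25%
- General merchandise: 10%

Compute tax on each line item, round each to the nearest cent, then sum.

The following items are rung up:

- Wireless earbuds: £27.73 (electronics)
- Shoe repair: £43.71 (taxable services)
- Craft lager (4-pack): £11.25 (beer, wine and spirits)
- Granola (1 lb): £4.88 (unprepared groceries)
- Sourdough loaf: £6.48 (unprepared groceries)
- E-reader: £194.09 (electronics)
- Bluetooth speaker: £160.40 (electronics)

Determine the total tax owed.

£18.91

Wireless earbuds £27.73: electronics, under £100.00 → 0% → £0.00
Shoe repair £43.71: taxable services → 5.5% → £2.40
Craft lager (4-pack) £11.25: beer, wine and spirits → 9.75% → £1.10
Granola (1 lb) £4.88: unprepared groceries → 3% → £0.15
Sourdough loaf £6.48: unprepared groceries → 3% → £0.19
E-reader £194.09: electronics, £100.00 or more → 4.25% → £8.25
Bluetooth speaker £160.40: electronics, £100.00 or more → 4.25% → £6.82
Total tax = £2.40 + £1.10 + £0.15 + £0.19 + £8.25 + £6.82 = £18.91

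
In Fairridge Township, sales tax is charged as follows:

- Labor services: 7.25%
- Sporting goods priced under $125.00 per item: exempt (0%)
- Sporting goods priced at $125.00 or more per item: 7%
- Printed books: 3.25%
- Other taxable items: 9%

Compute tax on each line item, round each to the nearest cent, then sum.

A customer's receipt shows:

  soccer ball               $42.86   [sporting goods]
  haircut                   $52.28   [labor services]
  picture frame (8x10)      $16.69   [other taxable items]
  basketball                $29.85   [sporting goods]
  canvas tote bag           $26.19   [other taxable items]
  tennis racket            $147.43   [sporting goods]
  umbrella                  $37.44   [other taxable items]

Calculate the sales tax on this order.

Soccer ball $42.86: sporting goods, under $125.00 → 0% → $0.00
Haircut $52.28: labor services → 7.25% → $3.79
Picture frame (8x10) $16.69: other taxable items → 9% → $1.50
Basketball $29.85: sporting goods, under $125.00 → 0% → $0.00
Canvas tote bag $26.19: other taxable items → 9% → $2.36
Tennis racket $147.43: sporting goods, $125.00 or more → 7% → $10.32
Umbrella $37.44: other taxable items → 9% → $3.37
Total tax = $3.79 + $1.50 + $2.36 + $10.32 + $3.37 = $21.34

$21.34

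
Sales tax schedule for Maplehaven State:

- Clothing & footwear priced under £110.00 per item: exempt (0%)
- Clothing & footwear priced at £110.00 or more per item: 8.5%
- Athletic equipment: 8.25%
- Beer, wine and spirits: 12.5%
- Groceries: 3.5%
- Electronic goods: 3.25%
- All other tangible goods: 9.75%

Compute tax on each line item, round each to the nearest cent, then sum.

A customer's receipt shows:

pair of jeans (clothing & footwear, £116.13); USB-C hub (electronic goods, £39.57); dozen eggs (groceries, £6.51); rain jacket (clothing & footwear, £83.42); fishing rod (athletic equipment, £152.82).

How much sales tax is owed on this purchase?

£24.00

Pair of jeans £116.13: clothing & footwear, £110.00 or more → 8.5% → £9.87
USB-C hub £39.57: electronic goods → 3.25% → £1.29
Dozen eggs £6.51: groceries → 3.5% → £0.23
Rain jacket £83.42: clothing & footwear, under £110.00 → 0% → £0.00
Fishing rod £152.82: athletic equipment → 8.25% → £12.61
Total tax = £9.87 + £1.29 + £0.23 + £12.61 = £24.00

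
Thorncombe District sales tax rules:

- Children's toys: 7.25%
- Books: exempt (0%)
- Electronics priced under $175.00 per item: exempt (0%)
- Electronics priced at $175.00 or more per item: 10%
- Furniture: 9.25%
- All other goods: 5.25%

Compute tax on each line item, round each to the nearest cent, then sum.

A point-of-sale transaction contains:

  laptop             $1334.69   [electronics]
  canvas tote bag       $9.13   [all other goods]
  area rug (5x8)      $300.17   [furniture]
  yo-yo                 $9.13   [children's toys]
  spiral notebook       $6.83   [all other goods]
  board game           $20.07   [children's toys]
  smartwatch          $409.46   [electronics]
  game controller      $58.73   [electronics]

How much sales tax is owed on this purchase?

$205.15

Laptop $1334.69: electronics, $175.00 or more → 10% → $133.47
Canvas tote bag $9.13: all other goods → 5.25% → $0.48
Area rug (5x8) $300.17: furniture → 9.25% → $27.77
Yo-yo $9.13: children's toys → 7.25% → $0.66
Spiral notebook $6.83: all other goods → 5.25% → $0.36
Board game $20.07: children's toys → 7.25% → $1.46
Smartwatch $409.46: electronics, $175.00 or more → 10% → $40.95
Game controller $58.73: electronics, under $175.00 → 0% → $0.00
Total tax = $133.47 + $0.48 + $27.77 + $0.66 + $0.36 + $1.46 + $40.95 = $205.15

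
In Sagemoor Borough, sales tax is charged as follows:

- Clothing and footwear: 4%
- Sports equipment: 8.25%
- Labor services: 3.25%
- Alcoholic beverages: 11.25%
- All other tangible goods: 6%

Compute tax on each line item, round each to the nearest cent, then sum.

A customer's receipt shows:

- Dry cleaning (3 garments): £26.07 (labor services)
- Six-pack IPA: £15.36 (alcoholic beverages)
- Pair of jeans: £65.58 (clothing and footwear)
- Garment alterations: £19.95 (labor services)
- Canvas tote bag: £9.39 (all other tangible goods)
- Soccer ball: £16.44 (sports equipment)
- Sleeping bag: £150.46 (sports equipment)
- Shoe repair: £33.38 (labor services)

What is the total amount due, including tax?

Dry cleaning (3 garments) £26.07: labor services → 3.25% → £0.85
Six-pack IPA £15.36: alcoholic beverages → 11.25% → £1.73
Pair of jeans £65.58: clothing and footwear → 4% → £2.62
Garment alterations £19.95: labor services → 3.25% → £0.65
Canvas tote bag £9.39: all other tangible goods → 6% → £0.56
Soccer ball £16.44: sports equipment → 8.25% → £1.36
Sleeping bag £150.46: sports equipment → 8.25% → £12.41
Shoe repair £33.38: labor services → 3.25% → £1.08
Subtotal = £336.63; tax = £21.26; total due = £357.89

£357.89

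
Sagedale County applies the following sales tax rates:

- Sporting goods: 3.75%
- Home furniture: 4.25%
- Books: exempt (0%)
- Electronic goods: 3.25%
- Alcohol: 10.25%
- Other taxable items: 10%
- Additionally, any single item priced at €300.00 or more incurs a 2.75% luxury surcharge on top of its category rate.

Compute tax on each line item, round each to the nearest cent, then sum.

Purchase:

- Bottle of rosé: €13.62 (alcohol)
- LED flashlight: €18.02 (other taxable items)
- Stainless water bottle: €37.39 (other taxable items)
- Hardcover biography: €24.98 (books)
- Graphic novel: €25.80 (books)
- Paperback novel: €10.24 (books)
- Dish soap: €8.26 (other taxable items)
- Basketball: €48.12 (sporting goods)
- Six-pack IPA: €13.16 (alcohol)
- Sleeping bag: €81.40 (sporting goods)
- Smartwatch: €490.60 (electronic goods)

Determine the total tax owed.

€43.41

Bottle of rosé €13.62: alcohol → 10.25% → €1.40
LED flashlight €18.02: other taxable items → 10% → €1.80
Stainless water bottle €37.39: other taxable items → 10% → €3.74
Hardcover biography €24.98: books → 0% → €0.00
Graphic novel €25.80: books → 0% → €0.00
Paperback novel €10.24: books → 0% → €0.00
Dish soap €8.26: other taxable items → 10% → €0.83
Basketball €48.12: sporting goods → 3.75% → €1.80
Six-pack IPA €13.16: alcohol → 10.25% → €1.35
Sleeping bag €81.40: sporting goods → 3.75% → €3.05
Smartwatch €490.60: electronic goods → 3.25% + 2.75% surcharge = 6% → €29.44
Total tax = €1.40 + €1.80 + €3.74 + €0.83 + €1.80 + €1.35 + €3.05 + €29.44 = €43.41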